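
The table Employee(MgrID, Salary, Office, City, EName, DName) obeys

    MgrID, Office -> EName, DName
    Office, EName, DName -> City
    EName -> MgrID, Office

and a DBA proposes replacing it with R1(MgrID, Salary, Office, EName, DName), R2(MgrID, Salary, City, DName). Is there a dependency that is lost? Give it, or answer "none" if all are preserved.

Office, EName, DName -> City

Check Office, EName, DName → City: no single fragment contains all of {Office, City, EName, DName}, and the restricted closure of {Office, EName, DName} across the fragments never reaches {City}.
MgrID, Office → EName, DName is preserved.
EName → MgrID, Office is preserved.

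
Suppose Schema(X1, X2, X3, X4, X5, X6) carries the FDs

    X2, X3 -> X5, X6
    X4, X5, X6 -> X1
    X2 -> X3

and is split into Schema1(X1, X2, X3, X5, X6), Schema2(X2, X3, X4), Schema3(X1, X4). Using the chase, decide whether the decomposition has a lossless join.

No

Chase test. Columns are X1, X2, X3, X4, X5, X6; row i has aⱼ where attribute j ∈ Schemai, else bᵢⱼ.
Initial tableau (one row per fragment):
  row 1: a1 a2 a3 b14 a5 a6
  row 2: b21 a2 a3 a4 b25 b26
  row 3: a1 b32 b33 a4 b35 b36
Rows 1 and 2 agree on X2, X3; apply X2, X3→X5, X6 and equate their X5, X6 entries.
No row becomes fully distinguished — the join is lossy.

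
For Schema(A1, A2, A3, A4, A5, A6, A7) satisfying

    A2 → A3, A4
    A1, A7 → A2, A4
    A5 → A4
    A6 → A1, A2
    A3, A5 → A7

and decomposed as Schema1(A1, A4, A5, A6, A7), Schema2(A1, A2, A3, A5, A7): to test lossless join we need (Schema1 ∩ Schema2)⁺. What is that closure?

Schema1 ∩ Schema2 = {A1, A5, A7}.
A1, A7 → A2, A4 applies, adding A2, A4
A2 → A3, A4 applies, adding A3
Closure: {A1, A2, A3, A4, A5, A7}.

A1, A2, A3, A4, A5, A7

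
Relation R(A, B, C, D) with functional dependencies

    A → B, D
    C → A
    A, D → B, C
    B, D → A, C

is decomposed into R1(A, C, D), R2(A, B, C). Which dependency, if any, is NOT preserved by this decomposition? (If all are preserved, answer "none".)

B, D → A, C

Check B, D → A, C: no single fragment contains all of {A, B, C, D}, and the restricted closure of {B, D} across the fragments never reaches {A, C}.
A → B, D is preserved.
C → A is preserved.
A, D → B, C is preserved.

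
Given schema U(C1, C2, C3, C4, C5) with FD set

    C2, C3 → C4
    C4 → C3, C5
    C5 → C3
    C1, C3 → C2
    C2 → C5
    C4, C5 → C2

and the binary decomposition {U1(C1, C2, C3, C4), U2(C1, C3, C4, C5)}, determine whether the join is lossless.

Common attributes: U1 ∩ U2 = {C1, C3, C4}.
Closure of {C1, C3, C4}: C4 → C3, C5 applies, adding C5; C1, C3 → C2 applies, adding C2. So (C1, C3, C4)⁺ = {C1, C2, C3, C4, C5}.
This closure contains every attribute of U1, so U1 ∩ U2 → U1. The join is lossless.

Yes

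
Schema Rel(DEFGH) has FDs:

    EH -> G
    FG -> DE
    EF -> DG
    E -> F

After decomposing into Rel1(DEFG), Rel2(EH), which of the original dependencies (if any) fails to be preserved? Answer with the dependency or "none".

EH → G: restricted closure across fragments reaches G.
FG → DE lies within Rel1.
EF → DG lies within Rel1.
E → F lies within Rel1.
Every dependency is enforceable on the fragments, so the decomposition is dependency-preserving.

none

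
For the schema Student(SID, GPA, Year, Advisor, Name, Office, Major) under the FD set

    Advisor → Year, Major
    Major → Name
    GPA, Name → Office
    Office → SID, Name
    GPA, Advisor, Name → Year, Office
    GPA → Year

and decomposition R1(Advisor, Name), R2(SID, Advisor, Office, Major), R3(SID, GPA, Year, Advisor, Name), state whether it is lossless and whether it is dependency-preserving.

lossy and not dependency-preserving

Lossless test (chase): Rows 1 and 2 agree on Advisor; apply Advisor→Year, Major and equate their Year, Major entries. Rows 1 and 3 agree on Advisor; apply Advisor→Year, Major and equate their Year, Major entries. Rows 1 and 2 agree on Major; apply Major→Name and equate their Name entries. No row becomes fully distinguished — the join is lossy.
Dependency preservation: the restricted closure of {Major} across the fragments never reaches {Name}, so Major → Name cannot be enforced without a join — not preserved.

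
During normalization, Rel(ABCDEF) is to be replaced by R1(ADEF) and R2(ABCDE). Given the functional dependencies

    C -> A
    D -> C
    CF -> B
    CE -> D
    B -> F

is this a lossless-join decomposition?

No

Common attributes: R1 ∩ R2 = {ADE}.
Closure of {ADE}: D → C applies, adding C. So (ADE)⁺ = {ACDE}.
The closure contains neither all of R1 = {ADEF} nor all of R2 = {ABCDE}, so the common attributes are not a superkey of either fragment. The join is lossy.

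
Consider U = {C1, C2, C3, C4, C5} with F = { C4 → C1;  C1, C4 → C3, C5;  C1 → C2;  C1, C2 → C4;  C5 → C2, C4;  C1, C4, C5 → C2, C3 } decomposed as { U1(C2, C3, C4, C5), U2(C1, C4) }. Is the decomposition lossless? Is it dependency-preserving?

lossless and dependency-preserving

Lossless test: (C4)⁺ = {C1, C2, C3, C4, C5}, which contains all of one fragment — lossless.
Dependency preservation: C1, C4 → C3, C5; C1 → C2; C1, C2 → C4; C1, C4, C5 → C2, C3 are not contained in any single fragment, but the restricted closure of each left-hand side across the fragments still reaches the right-hand side; the remaining FDs each lie inside some fragment. All dependencies are preserved.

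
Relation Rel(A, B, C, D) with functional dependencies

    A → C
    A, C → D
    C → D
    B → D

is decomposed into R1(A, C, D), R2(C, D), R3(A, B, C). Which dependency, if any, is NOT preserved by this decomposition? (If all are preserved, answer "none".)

Check B → D: no single fragment contains all of {B, D}, and the restricted closure of {B} across the fragments never reaches {D}.
A → C is preserved.
A, C → D is preserved.
C → D is preserved.

B → D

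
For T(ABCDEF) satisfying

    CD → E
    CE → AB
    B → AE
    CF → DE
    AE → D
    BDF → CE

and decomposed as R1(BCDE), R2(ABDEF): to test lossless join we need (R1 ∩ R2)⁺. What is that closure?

R1 ∩ R2 = {BDE}.
B → AE applies, adding A
Closure: {ABDE}.

ABDE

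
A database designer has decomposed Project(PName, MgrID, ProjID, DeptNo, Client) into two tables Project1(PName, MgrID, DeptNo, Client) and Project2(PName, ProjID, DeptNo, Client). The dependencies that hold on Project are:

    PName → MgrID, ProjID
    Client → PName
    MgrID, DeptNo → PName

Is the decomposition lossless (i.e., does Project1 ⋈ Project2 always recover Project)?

Yes

Common attributes: Project1 ∩ Project2 = {PName, DeptNo, Client}.
Closure of {PName, DeptNo, Client}: PName → MgrID, ProjID applies, adding MgrID, ProjID. So (PName, DeptNo, Client)⁺ = {PName, MgrID, ProjID, DeptNo, Client}.
This closure contains every attribute of Project1, so Project1 ∩ Project2 → Project1. The join is lossless.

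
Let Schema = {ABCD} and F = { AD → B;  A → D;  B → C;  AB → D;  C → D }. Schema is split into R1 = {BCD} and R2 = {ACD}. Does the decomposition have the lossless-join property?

No

Common attributes: R1 ∩ R2 = {CD}.
No dependency enlarges {CD}, so (CD)⁺ = {CD}.
The closure contains neither all of R1 = {BCD} nor all of R2 = {ACD}, so the common attributes are not a superkey of either fragment. The join is lossy.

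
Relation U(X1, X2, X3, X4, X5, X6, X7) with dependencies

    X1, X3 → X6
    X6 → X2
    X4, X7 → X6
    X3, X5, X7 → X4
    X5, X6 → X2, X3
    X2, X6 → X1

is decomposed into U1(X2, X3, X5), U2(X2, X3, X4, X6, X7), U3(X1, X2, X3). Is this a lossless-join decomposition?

No

Chase test. Columns are X1, X2, X3, X4, X5, X6, X7; row i has aⱼ where attribute j ∈ Ui, else bᵢⱼ.
Initial tableau (one row per fragment):
  row 1: b11 a2 a3 b14 a5 b16 b17
  row 2: b21 a2 a3 a4 b25 a6 a7
  row 3: a1 a2 a3 b34 b35 b36 b37
No row becomes fully distinguished — the join is lossy.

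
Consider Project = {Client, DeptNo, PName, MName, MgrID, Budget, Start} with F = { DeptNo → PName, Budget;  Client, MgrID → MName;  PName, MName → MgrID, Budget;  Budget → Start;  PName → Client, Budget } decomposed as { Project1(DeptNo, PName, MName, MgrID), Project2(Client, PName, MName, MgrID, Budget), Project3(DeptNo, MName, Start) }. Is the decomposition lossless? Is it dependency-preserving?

Lossless test (chase): Rows 1 and 3 agree on DeptNo; apply DeptNo→PName, Budget and equate their PName, Budget entries. Rows 1 and 2 agree on PName, MName; apply PName, MName→MgrID, Budget and equate their MgrID, Budget entries. Rows 1 and 3 agree on PName, MName; apply PName, MName→MgrID, Budget and equate their MgrID, Budget entries. Rows 1 and 2 agree on Budget; apply Budget→Start and equate their Start entries. Rows 1 and 3 agree on Budget; apply Budget→Start and equate their Start entries. Rows 1 and 2 agree on PName; apply PName→Client, Budget and equate their Client, Budget entries. Rows 1 and 3 agree on PName; apply PName→Client, Budget and equate their Client, Budget entries. Row 1 is now all distinguished symbols — the join is lossless.
Dependency preservation: the restricted closure of {Budget} across the fragments never reaches {Start}, so Budget → Start cannot be enforced without a join — not preserved.

lossless but not dependency-preserving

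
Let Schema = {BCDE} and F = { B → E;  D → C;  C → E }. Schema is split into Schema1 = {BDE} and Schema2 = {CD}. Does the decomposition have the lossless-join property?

Yes

Common attributes: Schema1 ∩ Schema2 = {D}.
Closure of {D}: D → C applies, adding C; C → E applies, adding E. So (D)⁺ = {CDE}.
This closure contains every attribute of Schema2, so Schema1 ∩ Schema2 → Schema2. The join is lossless.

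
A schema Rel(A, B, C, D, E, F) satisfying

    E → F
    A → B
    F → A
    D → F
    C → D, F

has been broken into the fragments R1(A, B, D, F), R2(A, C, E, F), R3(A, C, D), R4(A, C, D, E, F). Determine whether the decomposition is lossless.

Yes

Chase test. Columns are A, B, C, D, E, F; row i has aⱼ where attribute j ∈ Ri, else bᵢⱼ.
Initial tableau (one row per fragment):
  row 1: a1 a2 b13 a4 b15 a6
  row 2: a1 b22 a3 b24 a5 a6
  row 3: a1 b32 a3 a4 b35 b36
  row 4: a1 b42 a3 a4 a5 a6
Rows 1 and 2 agree on A; apply A→B and equate their B entries.
Rows 1 and 3 agree on A; apply A→B and equate their B entries.
Rows 1 and 4 agree on A; apply A→B and equate their B entries.
Rows 1 and 3 agree on D; apply D→F and equate their F entries.
Rows 2 and 3 agree on C; apply C→D, F and equate their D, F entries.
Row 2 is now all distinguished symbols — the join is lossless.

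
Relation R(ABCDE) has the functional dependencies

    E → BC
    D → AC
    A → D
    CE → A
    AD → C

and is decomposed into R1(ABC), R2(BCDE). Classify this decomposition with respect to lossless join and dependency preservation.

lossy and not dependency-preserving

Lossless test: (BC)⁺ = {BC}, which is a superkey of neither fragment — lossy.
Dependency preservation: the restricted closure of {D} across the fragments never reaches {AC}, so D → AC cannot be enforced without a join — not preserved.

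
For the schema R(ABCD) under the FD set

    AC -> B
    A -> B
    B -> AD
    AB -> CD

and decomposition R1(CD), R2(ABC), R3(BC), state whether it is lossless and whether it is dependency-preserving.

Lossless test (chase): Rows 2 and 3 agree on B; apply B→AD and equate their AD entries. No row becomes fully distinguished — the join is lossy.
Dependency preservation: the restricted closure of {B} across the fragments never reaches {AD}, so B → AD cannot be enforced without a join — not preserved.

lossy and not dependency-preserving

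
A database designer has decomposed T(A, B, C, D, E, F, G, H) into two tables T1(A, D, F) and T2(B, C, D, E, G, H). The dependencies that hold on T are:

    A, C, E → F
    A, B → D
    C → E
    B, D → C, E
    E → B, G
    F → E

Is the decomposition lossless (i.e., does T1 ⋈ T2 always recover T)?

No

Common attributes: T1 ∩ T2 = {D}.
No dependency enlarges {D}, so (D)⁺ = {D}.
The closure contains neither all of T1 = {A, D, F} nor all of T2 = {B, C, D, E, G, H}, so the common attributes are not a superkey of either fragment. The join is lossy.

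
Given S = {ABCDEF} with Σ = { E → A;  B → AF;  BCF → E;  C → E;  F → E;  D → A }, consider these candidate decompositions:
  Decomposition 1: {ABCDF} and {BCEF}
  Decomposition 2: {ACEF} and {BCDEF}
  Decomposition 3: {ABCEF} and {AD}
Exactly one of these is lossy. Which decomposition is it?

Decomposition 3

Decomposition 1: common = {BCF}, closure = {ABCEF} → lossless.
Decomposition 2: common = {CEF}, closure = {ACEF} → lossless.
Decomposition 3: common = {A}, closure = {A} → lossy.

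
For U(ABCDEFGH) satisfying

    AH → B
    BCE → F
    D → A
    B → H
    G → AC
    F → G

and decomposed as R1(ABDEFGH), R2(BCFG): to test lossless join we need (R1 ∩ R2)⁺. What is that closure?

R1 ∩ R2 = {BFG}.
B → H applies, adding H
G → AC applies, adding AC
Closure: {ABCFGH}.

ABCFGH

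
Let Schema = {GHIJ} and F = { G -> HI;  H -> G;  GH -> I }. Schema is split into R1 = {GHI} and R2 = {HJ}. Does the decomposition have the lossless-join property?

Yes

Common attributes: R1 ∩ R2 = {H}.
Closure of {H}: H → G applies, adding G; GH → I applies, adding I. So (H)⁺ = {GHI}.
This closure contains every attribute of R1, so R1 ∩ R2 → R1. The join is lossless.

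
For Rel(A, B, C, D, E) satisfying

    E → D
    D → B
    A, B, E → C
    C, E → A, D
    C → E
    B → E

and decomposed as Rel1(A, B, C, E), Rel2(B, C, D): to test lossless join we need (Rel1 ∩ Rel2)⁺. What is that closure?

Rel1 ∩ Rel2 = {B, C}.
C → E applies, adding E
E → D applies, adding D
C, E → A, D applies, adding A
Closure: {A, B, C, D, E}.

A, B, C, D, E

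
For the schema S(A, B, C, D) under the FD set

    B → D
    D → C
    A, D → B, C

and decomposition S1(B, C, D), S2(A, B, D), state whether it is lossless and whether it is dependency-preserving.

lossless and dependency-preserving

Lossless test: (B, D)⁺ = {B, C, D}, which contains all of one fragment — lossless.
Dependency preservation: A, D → B, C is not contained in any single fragment, but the restricted closure of its left-hand side across the fragments still reaches the right-hand side; the remaining FDs each lie inside some fragment. All dependencies are preserved.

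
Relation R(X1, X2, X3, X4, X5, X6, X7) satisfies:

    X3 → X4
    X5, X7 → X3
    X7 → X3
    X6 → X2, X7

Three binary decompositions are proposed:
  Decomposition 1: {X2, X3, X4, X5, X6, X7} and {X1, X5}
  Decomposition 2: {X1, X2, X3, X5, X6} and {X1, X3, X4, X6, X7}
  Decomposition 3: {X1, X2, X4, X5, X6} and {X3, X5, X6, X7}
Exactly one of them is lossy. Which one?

Decomposition 1: common = {X5}, closure = {X5} → lossy.
Decomposition 2: common = {X1, X3, X6}, closure = {X1, X2, X3, X4, X6, X7} → lossless.
Decomposition 3: common = {X5, X6}, closure = {X2, X3, X4, X5, X6, X7} → lossless.

Decomposition 1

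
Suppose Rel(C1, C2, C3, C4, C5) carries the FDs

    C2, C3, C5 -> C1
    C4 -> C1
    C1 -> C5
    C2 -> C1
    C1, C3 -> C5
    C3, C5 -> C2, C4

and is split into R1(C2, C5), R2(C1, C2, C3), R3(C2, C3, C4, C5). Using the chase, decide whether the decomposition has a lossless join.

Yes

Chase test. Columns are C1, C2, C3, C4, C5; row i has aⱼ where attribute j ∈ Ri, else bᵢⱼ.
Initial tableau (one row per fragment):
  row 1: b11 a2 b13 b14 a5
  row 2: a1 a2 a3 b24 b25
  row 3: b31 a2 a3 a4 a5
Rows 1 and 2 agree on C2; apply C2→C1 and equate their C1 entries.
Rows 1 and 3 agree on C2; apply C2→C1 and equate their C1 entries.
Rows 2 and 3 agree on C1, C3; apply C1, C3→C5 and equate their C5 entries.
Rows 2 and 3 agree on C3, C5; apply C3, C5→C2, C4 and equate their C2, C4 entries.
Row 2 is now all distinguished symbols — the join is lossless.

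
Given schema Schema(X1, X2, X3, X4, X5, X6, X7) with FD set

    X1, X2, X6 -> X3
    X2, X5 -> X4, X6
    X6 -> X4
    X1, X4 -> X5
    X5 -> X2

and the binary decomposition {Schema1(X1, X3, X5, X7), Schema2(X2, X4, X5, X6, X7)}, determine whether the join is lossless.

Common attributes: Schema1 ∩ Schema2 = {X5, X7}.
Closure of {X5, X7}: X5 → X2 applies, adding X2; X2, X5 → X4, X6 applies, adding X4, X6. So (X5, X7)⁺ = {X2, X4, X5, X6, X7}.
This closure contains every attribute of Schema2, so Schema1 ∩ Schema2 → Schema2. The join is lossless.

Yes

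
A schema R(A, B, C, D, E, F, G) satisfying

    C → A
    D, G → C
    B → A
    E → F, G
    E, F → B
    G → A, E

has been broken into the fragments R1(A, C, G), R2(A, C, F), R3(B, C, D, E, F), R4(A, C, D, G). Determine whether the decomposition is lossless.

No

Chase test. Columns are A, B, C, D, E, F, G; row i has aⱼ where attribute j ∈ Ri, else bᵢⱼ.
Initial tableau (one row per fragment):
  row 1: a1 b12 a3 b14 b15 b16 a7
  row 2: a1 b22 a3 b24 b25 a6 b27
  row 3: b31 a2 a3 a4 a5 a6 b37
  row 4: a1 b42 a3 a4 b45 b46 a7
Rows 1 and 3 agree on C; apply C→A and equate their A entries.
Rows 1 and 4 agree on G; apply G→A, E and equate their A, E entries.
Rows 1 and 4 agree on E; apply E→F, G and equate their F, G entries.
Rows 1 and 4 agree on E, F; apply E, F→B and equate their B entries.
No row becomes fully distinguished — the join is lossy.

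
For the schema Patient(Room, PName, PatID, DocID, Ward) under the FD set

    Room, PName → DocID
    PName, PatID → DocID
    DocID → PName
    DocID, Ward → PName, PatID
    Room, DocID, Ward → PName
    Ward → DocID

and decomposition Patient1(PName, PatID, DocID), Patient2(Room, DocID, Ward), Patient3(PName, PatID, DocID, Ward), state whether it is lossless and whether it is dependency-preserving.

lossless but not dependency-preserving

Lossless test (chase): Rows 1 and 2 agree on DocID; apply DocID→PName and equate their PName entries. Rows 2 and 3 agree on DocID, Ward; apply DocID, Ward→PName, PatID and equate their PName, PatID entries. Row 2 is now all distinguished symbols — the join is lossless.
Dependency preservation: the restricted closure of {Room, PName} across the fragments never reaches {DocID}, so Room, PName → DocID cannot be enforced without a join — not preserved.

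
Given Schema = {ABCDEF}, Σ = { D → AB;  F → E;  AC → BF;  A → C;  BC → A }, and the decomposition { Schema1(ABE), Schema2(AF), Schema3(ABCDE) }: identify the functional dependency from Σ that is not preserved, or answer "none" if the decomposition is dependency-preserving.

Check F → E: no single fragment contains all of {EF}, and the restricted closure of {F} across the fragments never reaches {E}.
D → AB is preserved.
AC → BF is preserved.
A → C is preserved.
BC → A is preserved.

F → E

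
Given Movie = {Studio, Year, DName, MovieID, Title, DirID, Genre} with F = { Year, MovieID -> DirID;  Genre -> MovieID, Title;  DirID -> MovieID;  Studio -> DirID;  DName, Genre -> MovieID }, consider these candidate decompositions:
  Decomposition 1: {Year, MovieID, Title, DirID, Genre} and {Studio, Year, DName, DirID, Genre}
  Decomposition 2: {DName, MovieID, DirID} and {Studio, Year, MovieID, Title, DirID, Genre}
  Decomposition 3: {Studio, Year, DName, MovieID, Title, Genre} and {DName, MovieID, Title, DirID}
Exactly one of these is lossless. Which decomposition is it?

Decomposition 1: common = {Year, DirID, Genre}, closure = {Year, MovieID, Title, DirID, Genre} → lossless.
Decomposition 2: common = {MovieID, DirID}, closure = {MovieID, DirID} → lossy.
Decomposition 3: common = {DName, MovieID, Title}, closure = {DName, MovieID, Title} → lossy.

Decomposition 1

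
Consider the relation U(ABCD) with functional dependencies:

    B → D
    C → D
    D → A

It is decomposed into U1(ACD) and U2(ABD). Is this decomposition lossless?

No

Common attributes: U1 ∩ U2 = {AD}.
No dependency enlarges {AD}, so (AD)⁺ = {AD}.
The closure contains neither all of U1 = {ACD} nor all of U2 = {ABD}, so the common attributes are not a superkey of either fragment. The join is lossy.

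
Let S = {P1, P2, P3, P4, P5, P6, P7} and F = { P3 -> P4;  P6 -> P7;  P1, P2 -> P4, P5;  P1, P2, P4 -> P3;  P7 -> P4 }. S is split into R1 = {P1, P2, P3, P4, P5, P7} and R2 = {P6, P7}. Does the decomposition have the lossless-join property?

No

Common attributes: R1 ∩ R2 = {P7}.
Closure of {P7}: P7 → P4 applies, adding P4. So (P7)⁺ = {P4, P7}.
The closure contains neither all of R1 = {P1, P2, P3, P4, P5, P7} nor all of R2 = {P6, P7}, so the common attributes are not a superkey of either fragment. The join is lossy.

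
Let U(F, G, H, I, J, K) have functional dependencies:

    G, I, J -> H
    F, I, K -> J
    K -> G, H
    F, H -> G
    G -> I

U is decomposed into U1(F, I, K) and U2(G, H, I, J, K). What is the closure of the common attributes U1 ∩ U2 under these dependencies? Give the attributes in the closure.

U1 ∩ U2 = {I, K}.
K → G, H applies, adding G, H
Closure: {G, H, I, K}.

G, H, I, K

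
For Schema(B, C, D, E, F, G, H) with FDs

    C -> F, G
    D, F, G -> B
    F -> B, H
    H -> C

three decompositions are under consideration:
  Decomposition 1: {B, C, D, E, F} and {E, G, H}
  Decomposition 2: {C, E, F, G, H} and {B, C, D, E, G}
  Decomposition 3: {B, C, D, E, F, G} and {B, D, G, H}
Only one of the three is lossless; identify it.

Decomposition 1: common = {E}, closure = {E} → lossy.
Decomposition 2: common = {C, E, G}, closure = {B, C, E, F, G, H} → lossless.
Decomposition 3: common = {B, D, G}, closure = {B, D, G} → lossy.

Decomposition 2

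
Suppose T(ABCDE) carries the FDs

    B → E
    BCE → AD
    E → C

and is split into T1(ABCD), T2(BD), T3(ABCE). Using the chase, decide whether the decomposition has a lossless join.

Chase test. Columns are ABCDE; row i has aⱼ where attribute j ∈ Ti, else bᵢⱼ.
Initial tableau (one row per fragment):
  row 1: a1 a2 a3 a4 b15
  row 2: b21 a2 b23 a4 b25
  row 3: a1 a2 a3 b34 a5
Rows 1 and 2 agree on B; apply B→E and equate their E entries.
Rows 1 and 3 agree on B; apply B→E and equate their E entries.
Rows 1 and 3 agree on BCE; apply BCE→AD and equate their AD entries.
Rows 1 and 2 agree on E; apply E→C and equate their C entries.
Rows 1 and 2 agree on BCE; apply BCE→AD and equate their AD entries.
Row 1 is now all distinguished symbols — the join is lossless.

Yes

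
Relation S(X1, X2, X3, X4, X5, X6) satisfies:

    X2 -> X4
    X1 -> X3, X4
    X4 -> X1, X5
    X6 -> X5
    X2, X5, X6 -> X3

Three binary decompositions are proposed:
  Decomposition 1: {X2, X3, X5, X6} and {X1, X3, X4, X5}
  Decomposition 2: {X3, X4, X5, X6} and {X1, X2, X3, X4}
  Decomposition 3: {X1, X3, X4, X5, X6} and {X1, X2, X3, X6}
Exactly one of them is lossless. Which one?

Decomposition 1: common = {X3, X5}, closure = {X3, X5} → lossy.
Decomposition 2: common = {X3, X4}, closure = {X1, X3, X4, X5} → lossy.
Decomposition 3: common = {X1, X3, X6}, closure = {X1, X3, X4, X5, X6} → lossless.

Decomposition 3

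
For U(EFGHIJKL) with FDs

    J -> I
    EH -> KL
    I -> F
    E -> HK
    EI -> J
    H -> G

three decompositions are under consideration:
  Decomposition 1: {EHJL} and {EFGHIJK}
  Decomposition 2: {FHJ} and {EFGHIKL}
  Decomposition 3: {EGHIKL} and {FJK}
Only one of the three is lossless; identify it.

Decomposition 1

Decomposition 1: common = {EHJ}, closure = {EFGHIJKL} → lossless.
Decomposition 2: common = {FH}, closure = {FGH} → lossy.
Decomposition 3: common = {K}, closure = {K} → lossy.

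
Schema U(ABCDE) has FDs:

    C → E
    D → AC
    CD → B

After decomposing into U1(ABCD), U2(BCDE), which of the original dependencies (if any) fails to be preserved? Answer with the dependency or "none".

none

C → E lies within U2.
D → AC lies within U1.
CD → B lies within U1.
Every dependency is enforceable on the fragments, so the decomposition is dependency-preserving.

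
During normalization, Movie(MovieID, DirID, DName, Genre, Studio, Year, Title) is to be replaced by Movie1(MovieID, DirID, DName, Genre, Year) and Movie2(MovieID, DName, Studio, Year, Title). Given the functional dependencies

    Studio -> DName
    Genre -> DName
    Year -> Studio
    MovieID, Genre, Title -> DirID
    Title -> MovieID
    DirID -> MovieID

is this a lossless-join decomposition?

No

Common attributes: Movie1 ∩ Movie2 = {MovieID, DName, Year}.
Closure of {MovieID, DName, Year}: Year → Studio applies, adding Studio. So (MovieID, DName, Year)⁺ = {MovieID, DName, Studio, Year}.
The closure contains neither all of Movie1 = {MovieID, DirID, DName, Genre, Year} nor all of Movie2 = {MovieID, DName, Studio, Year, Title}, so the common attributes are not a superkey of either fragment. The join is lossy.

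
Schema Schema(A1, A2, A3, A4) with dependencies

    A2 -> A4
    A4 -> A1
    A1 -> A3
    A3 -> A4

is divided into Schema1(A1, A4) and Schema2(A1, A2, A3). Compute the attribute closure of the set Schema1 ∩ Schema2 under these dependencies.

Schema1 ∩ Schema2 = {A1}.
A1 → A3 applies, adding A3
A3 → A4 applies, adding A4
Closure: {A1, A3, A4}.

A1, A3, A4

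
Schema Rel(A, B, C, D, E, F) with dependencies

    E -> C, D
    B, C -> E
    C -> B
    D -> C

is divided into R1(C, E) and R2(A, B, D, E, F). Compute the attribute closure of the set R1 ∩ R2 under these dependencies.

R1 ∩ R2 = {E}.
E → C, D applies, adding C, D
C → B applies, adding B
Closure: {B, C, D, E}.

B, C, D, E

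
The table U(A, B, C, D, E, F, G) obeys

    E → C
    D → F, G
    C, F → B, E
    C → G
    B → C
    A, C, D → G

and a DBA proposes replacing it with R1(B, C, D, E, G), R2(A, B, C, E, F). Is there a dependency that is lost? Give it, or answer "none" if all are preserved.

Check D → F, G: no single fragment contains all of {D, F, G}, and the restricted closure of {D} across the fragments never reaches {F, G}.
E → C is preserved.
C, F → B, E is preserved.
C → G is preserved.
B → C is preserved.
A, C, D → G is preserved.

D → F, G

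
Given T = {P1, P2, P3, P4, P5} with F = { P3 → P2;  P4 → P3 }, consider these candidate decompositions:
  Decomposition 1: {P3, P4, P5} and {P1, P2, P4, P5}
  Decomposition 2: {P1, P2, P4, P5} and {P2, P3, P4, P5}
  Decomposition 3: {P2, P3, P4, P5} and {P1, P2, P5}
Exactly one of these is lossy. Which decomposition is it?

Decomposition 3

Decomposition 1: common = {P4, P5}, closure = {P2, P3, P4, P5} → lossless.
Decomposition 2: common = {P2, P4, P5}, closure = {P2, P3, P4, P5} → lossless.
Decomposition 3: common = {P2, P5}, closure = {P2, P5} → lossy.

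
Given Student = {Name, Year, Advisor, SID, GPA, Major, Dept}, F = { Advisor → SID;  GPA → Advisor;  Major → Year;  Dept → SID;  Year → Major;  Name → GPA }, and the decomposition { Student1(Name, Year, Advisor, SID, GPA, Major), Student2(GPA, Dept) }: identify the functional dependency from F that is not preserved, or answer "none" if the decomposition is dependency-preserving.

Dept → SID

Check Dept → SID: no single fragment contains all of {SID, Dept}, and the restricted closure of {Dept} across the fragments never reaches {SID}.
Advisor → SID is preserved.
GPA → Advisor is preserved.
Major → Year is preserved.
Year → Major is preserved.
Name → GPA is preserved.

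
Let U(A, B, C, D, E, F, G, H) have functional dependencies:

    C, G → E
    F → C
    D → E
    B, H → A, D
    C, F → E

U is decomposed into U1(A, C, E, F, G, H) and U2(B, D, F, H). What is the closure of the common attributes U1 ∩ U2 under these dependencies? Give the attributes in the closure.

U1 ∩ U2 = {F, H}.
F → C applies, adding C
C, F → E applies, adding E
Closure: {C, E, F, H}.

C, E, F, H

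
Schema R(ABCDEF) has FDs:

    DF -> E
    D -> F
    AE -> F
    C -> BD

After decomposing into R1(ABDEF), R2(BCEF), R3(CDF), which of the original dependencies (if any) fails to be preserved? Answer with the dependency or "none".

none

DF → E lies within R1.
D → F lies within R1.
AE → F lies within R1.
C → BD: restricted closure across fragments reaches BD.
Every dependency is enforceable on the fragments, so the decomposition is dependency-preserving.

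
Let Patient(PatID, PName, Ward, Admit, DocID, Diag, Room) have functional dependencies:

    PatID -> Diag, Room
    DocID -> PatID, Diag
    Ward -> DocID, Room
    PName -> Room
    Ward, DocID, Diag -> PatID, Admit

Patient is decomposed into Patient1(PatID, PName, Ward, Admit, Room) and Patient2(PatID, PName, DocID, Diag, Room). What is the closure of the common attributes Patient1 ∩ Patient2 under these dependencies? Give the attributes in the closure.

Patient1 ∩ Patient2 = {PatID, PName, Room}.
PatID → Diag, Room applies, adding Diag
Closure: {PatID, PName, Diag, Room}.

PatID, PName, Diag, Room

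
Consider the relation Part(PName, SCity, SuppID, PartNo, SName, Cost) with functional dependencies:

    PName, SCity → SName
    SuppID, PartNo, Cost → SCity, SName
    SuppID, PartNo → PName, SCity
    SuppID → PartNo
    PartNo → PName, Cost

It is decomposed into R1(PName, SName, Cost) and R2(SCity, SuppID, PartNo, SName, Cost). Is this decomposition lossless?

Common attributes: R1 ∩ R2 = {SName, Cost}.
No dependency enlarges {SName, Cost}, so (SName, Cost)⁺ = {SName, Cost}.
The closure contains neither all of R1 = {PName, SName, Cost} nor all of R2 = {SCity, SuppID, PartNo, SName, Cost}, so the common attributes are not a superkey of either fragment. The join is lossy.

No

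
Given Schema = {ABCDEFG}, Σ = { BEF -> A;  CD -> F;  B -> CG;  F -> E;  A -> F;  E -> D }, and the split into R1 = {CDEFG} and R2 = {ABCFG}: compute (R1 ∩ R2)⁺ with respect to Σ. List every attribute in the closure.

CDEFG

R1 ∩ R2 = {CFG}.
F → E applies, adding E
E → D applies, adding D
Closure: {CDEFG}.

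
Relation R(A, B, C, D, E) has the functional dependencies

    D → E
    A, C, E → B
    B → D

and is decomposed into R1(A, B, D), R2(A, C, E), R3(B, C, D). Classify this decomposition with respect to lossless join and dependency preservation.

lossy and not dependency-preserving

Lossless test (chase): Rows 1 and 3 agree on D; apply D→E and equate their E entries. No row becomes fully distinguished — the join is lossy.
Dependency preservation: the restricted closure of {D} across the fragments never reaches {E}, so D → E cannot be enforced without a join — not preserved.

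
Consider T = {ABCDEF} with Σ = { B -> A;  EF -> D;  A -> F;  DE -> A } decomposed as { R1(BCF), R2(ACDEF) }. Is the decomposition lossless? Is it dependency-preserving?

lossy and not dependency-preserving

Lossless test: (CF)⁺ = {CF}, which is a superkey of neither fragment — lossy.
Dependency preservation: the restricted closure of {B} across the fragments never reaches {A}, so B → A cannot be enforced without a join — not preserved.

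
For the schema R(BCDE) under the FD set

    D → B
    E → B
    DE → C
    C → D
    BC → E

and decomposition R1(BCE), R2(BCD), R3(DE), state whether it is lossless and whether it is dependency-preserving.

Lossless test (chase): Rows 2 and 3 agree on D; apply D→B and equate their B entries. Rows 1 and 2 agree on C; apply C→D and equate their D entries. Rows 1 and 2 agree on BC; apply BC→E and equate their E entries. Rows 1 and 3 agree on DE; apply DE→C and equate their C entries. Row 1 is now all distinguished symbols — the join is lossless.
Dependency preservation: the restricted closure of {DE} across the fragments never reaches {C}, so DE → C cannot be enforced without a join — not preserved.

lossless but not dependency-preserving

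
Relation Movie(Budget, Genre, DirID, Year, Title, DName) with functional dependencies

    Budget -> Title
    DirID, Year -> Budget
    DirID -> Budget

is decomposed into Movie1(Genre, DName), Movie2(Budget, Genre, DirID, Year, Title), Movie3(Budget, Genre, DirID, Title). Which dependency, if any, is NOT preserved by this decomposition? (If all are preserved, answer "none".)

none

Budget → Title lies within Movie2.
DirID, Year → Budget lies within Movie2.
DirID → Budget lies within Movie2.
Every dependency is enforceable on the fragments, so the decomposition is dependency-preserving.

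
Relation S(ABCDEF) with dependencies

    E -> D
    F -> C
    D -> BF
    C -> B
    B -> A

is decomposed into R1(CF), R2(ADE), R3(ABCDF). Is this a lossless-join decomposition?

Chase test. Columns are ABCDEF; row i has aⱼ where attribute j ∈ Ri, else bᵢⱼ.
Initial tableau (one row per fragment):
  row 1: b11 b12 a3 b14 b15 a6
  row 2: a1 b22 b23 a4 a5 b26
  row 3: a1 a2 a3 a4 b35 a6
Rows 2 and 3 agree on D; apply D→BF and equate their BF entries.
Rows 1 and 3 agree on C; apply C→B and equate their B entries.
Rows 1 and 2 agree on B; apply B→A and equate their A entries.
Rows 1 and 2 agree on F; apply F→C and equate their C entries.
Row 2 is now all distinguished symbols — the join is lossless.

Yes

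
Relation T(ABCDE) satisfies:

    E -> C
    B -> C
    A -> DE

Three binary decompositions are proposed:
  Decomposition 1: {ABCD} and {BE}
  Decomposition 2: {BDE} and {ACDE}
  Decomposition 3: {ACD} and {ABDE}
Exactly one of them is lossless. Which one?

Decomposition 3

Decomposition 1: common = {B}, closure = {BC} → lossy.
Decomposition 2: common = {DE}, closure = {CDE} → lossy.
Decomposition 3: common = {AD}, closure = {ACDE} → lossless.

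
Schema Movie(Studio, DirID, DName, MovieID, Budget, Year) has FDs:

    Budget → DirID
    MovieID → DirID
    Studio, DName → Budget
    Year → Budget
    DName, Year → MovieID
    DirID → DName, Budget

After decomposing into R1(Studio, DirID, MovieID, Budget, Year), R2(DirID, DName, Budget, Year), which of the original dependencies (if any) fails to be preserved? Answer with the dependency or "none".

Check Studio, DName → Budget: no single fragment contains all of {Studio, DName, Budget}, and the restricted closure of {Studio, DName} across the fragments never reaches {Budget}.
Budget → DirID is preserved.
MovieID → DirID is preserved.
Year → Budget is preserved.
DName, Year → MovieID is preserved.
DirID → DName, Budget is preserved.

Studio, DName → Budget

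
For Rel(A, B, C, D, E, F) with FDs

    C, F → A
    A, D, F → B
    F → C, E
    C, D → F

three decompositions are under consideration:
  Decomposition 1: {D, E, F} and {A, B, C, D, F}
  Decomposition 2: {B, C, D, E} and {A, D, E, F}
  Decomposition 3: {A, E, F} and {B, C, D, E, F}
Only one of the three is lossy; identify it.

Decomposition 2

Decomposition 1: common = {D, F}, closure = {A, B, C, D, E, F} → lossless.
Decomposition 2: common = {D, E}, closure = {D, E} → lossy.
Decomposition 3: common = {E, F}, closure = {A, C, E, F} → lossless.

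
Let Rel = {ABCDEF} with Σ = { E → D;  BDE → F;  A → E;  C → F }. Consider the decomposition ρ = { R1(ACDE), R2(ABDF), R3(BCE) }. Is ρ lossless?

No

Chase test. Columns are ABCDEF; row i has aⱼ where attribute j ∈ Ri, else bᵢⱼ.
Initial tableau (one row per fragment):
  row 1: a1 b12 a3 a4 a5 b16
  row 2: a1 a2 b23 a4 b25 a6
  row 3: b31 a2 a3 b34 a5 b36
Rows 1 and 3 agree on E; apply E→D and equate their D entries.
Rows 1 and 2 agree on A; apply A→E and equate their E entries.
Rows 1 and 3 agree on C; apply C→F and equate their F entries.
Rows 2 and 3 agree on BDE; apply BDE→F and equate their F entries.
No row becomes fully distinguished — the join is lossy.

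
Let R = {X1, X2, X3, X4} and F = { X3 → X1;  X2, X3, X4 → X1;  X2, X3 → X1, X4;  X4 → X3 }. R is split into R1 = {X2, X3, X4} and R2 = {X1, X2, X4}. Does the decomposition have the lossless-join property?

Yes

Common attributes: R1 ∩ R2 = {X2, X4}.
Closure of {X2, X4}: X4 → X3 applies, adding X3; X3 → X1 applies, adding X1. So (X2, X4)⁺ = {X1, X2, X3, X4}.
This closure contains every attribute of R1, so R1 ∩ R2 → R1. The join is lossless.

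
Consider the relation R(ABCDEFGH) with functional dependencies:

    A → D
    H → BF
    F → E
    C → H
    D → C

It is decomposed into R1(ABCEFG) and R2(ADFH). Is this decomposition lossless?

Common attributes: R1 ∩ R2 = {AF}.
Closure of {AF}: A → D applies, adding D; F → E applies, adding E; D → C applies, adding C; C → H applies, adding H; H → BF applies, adding B. So (AF)⁺ = {ABCDEFH}.
This closure contains every attribute of R2, so R1 ∩ R2 → R2. The join is lossless.

Yes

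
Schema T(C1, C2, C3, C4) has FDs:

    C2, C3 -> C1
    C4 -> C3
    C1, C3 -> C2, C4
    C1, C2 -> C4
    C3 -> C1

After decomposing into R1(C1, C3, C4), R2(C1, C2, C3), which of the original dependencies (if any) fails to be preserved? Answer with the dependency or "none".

none

C2, C3 → C1 lies within R2.
C4 → C3 lies within R1.
C1, C3 → C2, C4: restricted closure across fragments reaches C2, C4.
C1, C2 → C4: restricted closure across fragments reaches C4.
C3 → C1 lies within R1.
Every dependency is enforceable on the fragments, so the decomposition is dependency-preserving.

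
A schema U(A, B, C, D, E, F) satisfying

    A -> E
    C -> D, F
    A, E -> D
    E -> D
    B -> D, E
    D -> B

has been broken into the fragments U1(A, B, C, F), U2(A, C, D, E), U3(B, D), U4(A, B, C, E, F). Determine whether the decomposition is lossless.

Yes

Chase test. Columns are A, B, C, D, E, F; row i has aⱼ where attribute j ∈ Ui, else bᵢⱼ.
Initial tableau (one row per fragment):
  row 1: a1 a2 a3 b14 b15 a6
  row 2: a1 b22 a3 a4 a5 b26
  row 3: b31 a2 b33 a4 b35 b36
  row 4: a1 a2 a3 b44 a5 a6
Rows 1 and 2 agree on A; apply A→E and equate their E entries.
Rows 1 and 2 agree on C; apply C→D, F and equate their D, F entries.
Rows 1 and 4 agree on C; apply C→D, F and equate their D, F entries.
Rows 1 and 3 agree on B; apply B→D, E and equate their D, E entries.
Rows 1 and 2 agree on D; apply D→B and equate their B entries.
Row 1 is now all distinguished symbols — the join is lossless.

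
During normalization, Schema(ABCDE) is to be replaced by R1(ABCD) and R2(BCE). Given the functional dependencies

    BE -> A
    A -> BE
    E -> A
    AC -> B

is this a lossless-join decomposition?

No

Common attributes: R1 ∩ R2 = {BC}.
No dependency enlarges {BC}, so (BC)⁺ = {BC}.
The closure contains neither all of R1 = {ABCD} nor all of R2 = {BCE}, so the common attributes are not a superkey of either fragment. The join is lossy.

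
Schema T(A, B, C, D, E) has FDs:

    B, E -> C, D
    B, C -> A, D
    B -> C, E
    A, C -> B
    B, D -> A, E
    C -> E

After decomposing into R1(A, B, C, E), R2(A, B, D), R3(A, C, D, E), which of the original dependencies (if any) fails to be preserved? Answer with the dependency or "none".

none

B, E → C, D: restricted closure across fragments reaches C, D.
B, C → A, D: restricted closure across fragments reaches A, D.
B → C, E lies within R1.
A, C → B lies within R1.
B, D → A, E: restricted closure across fragments reaches A, E.
C → E lies within R1.
Every dependency is enforceable on the fragments, so the decomposition is dependency-preserving.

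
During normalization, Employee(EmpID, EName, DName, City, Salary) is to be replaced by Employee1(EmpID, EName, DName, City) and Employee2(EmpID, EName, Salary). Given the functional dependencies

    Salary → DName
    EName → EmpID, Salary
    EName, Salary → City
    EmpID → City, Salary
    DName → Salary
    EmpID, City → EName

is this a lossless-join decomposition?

Yes

Common attributes: Employee1 ∩ Employee2 = {EmpID, EName}.
Closure of {EmpID, EName}: EName → EmpID, Salary applies, adding Salary; EName, Salary → City applies, adding City; Salary → DName applies, adding DName. So (EmpID, EName)⁺ = {EmpID, EName, DName, City, Salary}.
This closure contains every attribute of Employee1, so Employee1 ∩ Employee2 → Employee1. The join is lossless.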